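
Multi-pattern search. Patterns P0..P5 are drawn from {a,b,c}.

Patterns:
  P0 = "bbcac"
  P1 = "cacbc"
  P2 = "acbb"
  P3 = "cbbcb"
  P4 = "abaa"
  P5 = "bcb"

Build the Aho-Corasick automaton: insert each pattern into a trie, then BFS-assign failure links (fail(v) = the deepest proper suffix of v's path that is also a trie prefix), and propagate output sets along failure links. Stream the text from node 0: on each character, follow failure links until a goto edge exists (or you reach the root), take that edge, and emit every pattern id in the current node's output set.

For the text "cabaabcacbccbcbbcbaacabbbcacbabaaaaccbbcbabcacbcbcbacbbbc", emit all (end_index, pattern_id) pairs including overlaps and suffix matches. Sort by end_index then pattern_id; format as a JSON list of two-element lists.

Build:
Trie nodes:
  n0 'ε': a→11 b→1 c→6
  n1 'b': b→2 c→22
  n2 'bb': c→3
  n3 'bbc': a→4
  n4 'bbca': c→5
  n5 'bbcac': ·  ←P0
  n6 'c': a→7 b→15
  n7 'ca': c→8
  n8 'cac': b→9
  n9 'cacb': c→10
  n10 'cacbc': ·  ←P1
  n11 'a': b→19 c→12
  n12 'ac': b→13
  n13 'acb': b→14
  n14 'acbb': ·  ←P2
  n15 'cb': b→16
  n16 'cbb': c→17
  n17 'cbbc': b→18
  n18 'cbbcb': ·  ←P3
  n19 'ab': a→20
  n20 'aba': a→21
  n21 'abaa': ·  ←P4
  n22 'bc': b→23
  n23 'bcb': ·  ←P5

BFS fail/out derivation:
  n1('b'): parent n0 fail=0; on 'b' 0 → fail=0;  out ∅∪∅=∅
  n6('c'): parent n0 fail=0; on 'c' 0 → fail=0;  out ∅∪∅=∅
  n11('a'): parent n0 fail=0; on 'a' 0 → fail=0;  out ∅∪∅=∅
  n2('bb'): parent n1 fail=0; on 'b' 0 → fail=1;  out ∅∪∅=∅
  n7('ca'): parent n6 fail=0; on 'a' 0 → fail=11;  out ∅∪∅=∅
  n12('ac'): parent n11 fail=0; on 'c' 0 → fail=6;  out ∅∪∅=∅
  n15('cb'): parent n6 fail=0; on 'b' 0 → fail=1;  out ∅∪∅=∅
  n19('ab'): parent n11 fail=0; on 'b' 0 → fail=1;  out ∅∪∅=∅
  n22('bc'): parent n1 fail=0; on 'c' 0 → fail=6;  out ∅∪∅=∅
  n3('bbc'): parent n2 fail=1; on 'c' 1 → fail=22;  out ∅∪∅=∅
  n8('cac'): parent n7 fail=11; on 'c' 11 → fail=12;  out ∅∪∅=∅
  n13('acb'): parent n12 fail=6; on 'b' 6 → fail=15;  out ∅∪∅=∅
  n16('cbb'): parent n15 fail=1; on 'b' 1 → fail=2;  out ∅∪∅=∅
  n20('aba'): parent n19 fail=1; on 'a' 1→0 → fail=11;  out ∅∪∅=∅
  n23('bcb'): parent n22 fail=6; on 'b' 6 → fail=15;  out {5}∪∅={5}
  n4('bbca'): parent n3 fail=22; on 'a' 22→6 → fail=7;  out ∅∪∅=∅
  n9('cacb'): parent n8 fail=12; on 'b' 12 → fail=13;  out ∅∪∅=∅
  n14('acbb'): parent n13 fail=15; on 'b' 15 → fail=16;  out {2}∪∅={2}
  n17('cbbc'): parent n16 fail=2; on 'c' 2 → fail=3;  out ∅∪∅=∅
  n21('abaa'): parent n20 fail=11; on 'a' 11→0 → fail=11;  out {4}∪∅={4}
  n5('bbcac'): parent n4 fail=7; on 'c' 7 → fail=8;  out {0}∪∅={0}
  n10('cacbc'): parent n9 fail=13; on 'c' 13→15→1 → fail=22;  out {1}∪∅={1}
  n18('cbbcb'): parent n17 fail=3; on 'b' 3→22 → fail=23;  out {3}∪{5}={3,5}

Scan:
pos 0 'c': at 6
pos 1 'a': at 7
pos 2 'b': at 19 ·f
pos 3 'a': at 20
pos 4 'a': at 21  ** P4@[1:4]
pos 5 'b': at 19 ·f
pos 6 'c': at 22 ·f
pos 7 'a': at 7 ·f
pos 8 'c': at 8
pos 9 'b': at 9
pos 10 'c': at 10  ** P1@[6:10]
pos 11 'c': at 6 ·f
pos 12 'b': at 15
pos 13 'c': at 22 ·f
pos 14 'b': at 23  ** P5@[12:14]
pos 15 'b': at 16 ·f
pos 16 'c': at 17
pos 17 'b': at 18  ** P3@[13:17],P5@[15:17]
pos 18 'a': at 11 ·f
pos 19 'a': at 11 ·f
pos 20 'c': at 12
pos 21 'a': at 7 ·f
pos 22 'b': at 19 ·f
pos 23 'b': at 2 ·f
pos 24 'b': at 2 ·f
pos 25 'c': at 3
pos 26 'a': at 4
pos 27 'c': at 5  ** P0@[23:27]
pos 28 'b': at 9 ·f
pos 29 'a': at 11 ·f
pos 30 'b': at 19
pos 31 'a': at 20
pos 32 'a': at 21  ** P4@[29:32]
pos 33 'a': at 11 ·f
pos 34 'a': at 11 ·f
pos 35 'c': at 12
pos 36 'c': at 6 ·f
pos 37 'b': at 15
pos 38 'b': at 16
pos 39 'c': at 17
pos 40 'b': at 18  ** P3@[36:40],P5@[38:40]
pos 41 'a': at 11 ·f
pos 42 'b': at 19
pos 43 'c': at 22 ·f
pos 44 'a': at 7 ·f
pos 45 'c': at 8
pos 46 'b': at 9
pos 47 'c': at 10  ** P1@[43:47]
pos 48 'b': at 23 ·f  ** P5@[46:48]
pos 49 'c': at 22 ·f
pos 50 'b': at 23  ** P5@[48:50]
pos 51 'a': at 11 ·f
pos 52 'c': at 12
pos 53 'b': at 13
pos 54 'b': at 14  ** P2@[51:54]
pos 55 'b': at 2 ·f
pos 56 'c': at 3

Matches: [[4,4],[10,1],[14,5],[17,3],[17,5],[27,0],[32,4],[40,3],[40,5],[47,1],[48,5],[50,5],[54,2]]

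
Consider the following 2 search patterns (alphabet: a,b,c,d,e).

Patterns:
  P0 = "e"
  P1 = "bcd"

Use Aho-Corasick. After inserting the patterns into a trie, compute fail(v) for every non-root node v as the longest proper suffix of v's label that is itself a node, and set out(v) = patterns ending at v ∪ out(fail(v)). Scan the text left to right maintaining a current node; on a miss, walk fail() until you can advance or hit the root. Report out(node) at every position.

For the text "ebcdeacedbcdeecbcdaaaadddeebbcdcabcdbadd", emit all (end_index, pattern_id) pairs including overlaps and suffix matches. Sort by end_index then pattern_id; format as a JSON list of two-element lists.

Construct AC machine:
Trie (insert patterns):
  0='ε' goto b→2 e→1
  1='e' goto ·  ←P0
  2='b' goto c→3
  3='bc' goto d→4
  4='bcd' goto ·  ←P1

Failure links (BFS by depth):
  n1('e'): parent n0 fail=0; on 'e' 0 → fail=0;  out {0}∪∅={0}
  n2('b'): parent n0 fail=0; on 'b' 0 → fail=0;  out ∅∪∅=∅
  n3('bc'): parent n2 fail=0; on 'c' 0 → fail=0;  out ∅∪∅=∅
  n4('bcd'): parent n3 fail=0; on 'd' 0 → fail=0;  out {1}∪∅={1}

Scan:
i=0 'e': node 0→1  emit P0@[0:0]
i=1 'b': node 1→2 (via fail)
i=2 'c': node 2→3
i=3 'd': node 3→4  emit P1@[1:3]
i=4 'e': node 4→1 (via fail)  emit P0@[4:4]
i=5 'a': node 1→0 (via fail)
i=6 'c': node 0→0
i=7 'e': node 0→1  emit P0@[7:7]
i=8 'd': node 1→0 (via fail)
i=9 'b': node 0→2
i=10 'c': node 2→3
i=11 'd': node 3→4  emit P1@[9:11]
i=12 'e': node 4→1 (via fail)  emit P0@[12:12]
i=13 'e': node 1→1 (via fail)  emit P0@[13:13]
i=14 'c': node 1→0 (via fail)
i=15 'b': node 0→2
i=16 'c': node 2→3
i=17 'd': node 3→4  emit P1@[15:17]
i=18 'a': node 4→0 (via fail)
i=19 'a': node 0→0
i=20 'a': node 0→0
i=21 'a': node 0→0
i=22 'd': node 0→0
i=23 'd': node 0→0
i=24 'd': node 0→0
i=25 'e': node 0→1  emit P0@[25:25]
i=26 'e': node 1→1 (via fail)  emit P0@[26:26]
i=27 'b': node 1→2 (via fail)
i=28 'b': node 2→2 (via fail)
i=29 'c': node 2→3
i=30 'd': node 3→4  emit P1@[28:30]
i=31 'c': node 4→0 (via fail)
i=32 'a': node 0→0
i=33 'b': node 0→2
i=34 'c': node 2→3
i=35 'd': node 3→4  emit P1@[33:35]
i=36 'b': node 4→2 (via fail)
i=37 'a': node 2→0 (via fail)
i=38 'd': node 0→0
i=39 'd': node 0→0

Matches: [[0,0],[3,1],[4,0],[7,0],[11,1],[12,0],[13,0],[17,1],[25,0],[26,0],[30,1],[35,1]]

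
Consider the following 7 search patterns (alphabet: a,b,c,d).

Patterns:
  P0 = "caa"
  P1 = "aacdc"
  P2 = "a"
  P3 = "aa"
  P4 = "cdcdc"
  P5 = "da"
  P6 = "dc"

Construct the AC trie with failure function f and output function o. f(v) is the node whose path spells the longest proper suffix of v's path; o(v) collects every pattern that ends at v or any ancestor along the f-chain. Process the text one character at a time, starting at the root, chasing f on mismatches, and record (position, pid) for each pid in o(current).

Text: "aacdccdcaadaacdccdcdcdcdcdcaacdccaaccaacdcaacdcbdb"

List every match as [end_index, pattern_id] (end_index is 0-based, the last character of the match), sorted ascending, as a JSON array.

Build automaton:
Trie (insert patterns):
  0='ε' goto a→4 c→1 d→13
  1='c' goto a→2 d→9
  2='ca' goto a→3
  3='caa' goto ·  [P0 ends]
  4='a' goto a→5  [P2 ends]
  5='aa' goto c→6  [P3 ends]
  6='aac' goto d→7
  7='aacd' goto c→8
  8='aacdc' goto ·  [P1 ends]
  9='cd' goto c→10
  10='cdc' goto d→11
  11='cdcd' goto c→12
  12='cdcdc' goto ·  [P4 ends]
  13='d' goto a→14 c→15
  14='da' goto ·  [P5 ends]
  15='dc' goto ·  [P6 ends]

Failure links (BFS by depth):
  n1('c'): parent n0 fail=0; on 'c' 0 → fail=0;  out ∅∪∅=∅
  n4('a'): parent n0 fail=0; on 'a' 0 → fail=0;  out {2}∪∅={2}
  n13('d'): parent n0 fail=0; on 'd' 0 → fail=0;  out ∅∪∅=∅
  n2('ca'): parent n1 fail=0; on 'a' 0 → fail=4;  out ∅∪{2}={2}
  n5('aa'): parent n4 fail=0; on 'a' 0 → fail=4;  out {3}∪{2}={2,3}
  n9('cd'): parent n1 fail=0; on 'd' 0 → fail=13;  out ∅∪∅=∅
  n14('da'): parent n13 fail=0; on 'a' 0 → fail=4;  out {5}∪{2}={2,5}
  n15('dc'): parent n13 fail=0; on 'c' 0 → fail=1;  out {6}∪∅={6}
  n3('caa'): parent n2 fail=4; on 'a' 4 → fail=5;  out {0}∪{2,3}={0,2,3}
  n6('aac'): parent n5 fail=4; on 'c' 4→0 → fail=1;  out ∅∪∅=∅
  n10('cdc'): parent n9 fail=13; on 'c' 13 → fail=15;  out ∅∪{6}={6}
  n7('aacd'): parent n6 fail=1; on 'd' 1 → fail=9;  out ∅∪∅=∅
  n11('cdcd'): parent n10 fail=15; on 'd' 15→1 → fail=9;  out ∅∪∅=∅
  n8('aacdc'): parent n7 fail=9; on 'c' 9 → fail=10;  out {1}∪{6}={1,6}
  n12('cdcdc'): parent n11 fail=9; on 'c' 9 → fail=10;  out {4}∪{6}={4,6}

Text stream:
i=0 'a': node 0→4  emit P2@[0:0]
i=1 'a': node 4→5  emit P2@[1:1],P3@[0:1]
i=2 'c': node 5→6
i=3 'd': node 6→7
i=4 'c': node 7→8  emit P1@[0:4],P6@[3:4]
i=5 'c': node 8→1 (fail-walked)
i=6 'd': node 1→9
i=7 'c': node 9→10  emit P6@[6:7]
i=8 'a': node 10→2 (fail-walked)  emit P2@[8:8]
i=9 'a': node 2→3  emit P0@[7:9],P2@[9:9],P3@[8:9]
i=10 'd': node 3→13 (fail-walked)
i=11 'a': node 13→14  emit P2@[11:11],P5@[10:11]
i=12 'a': node 14→5 (fail-walked)  emit P2@[12:12],P3@[11:12]
i=13 'c': node 5→6
i=14 'd': node 6→7
i=15 'c': node 7→8  emit P1@[11:15],P6@[14:15]
i=16 'c': node 8→1 (fail-walked)
i=17 'd': node 1→9
i=18 'c': node 9→10  emit P6@[17:18]
i=19 'd': node 10→11
i=20 'c': node 11→12  emit P4@[16:20],P6@[19:20]
i=21 'd': node 12→11 (fail-walked)
i=22 'c': node 11→12  emit P4@[18:22],P6@[21:22]
i=23 'd': node 12→11 (fail-walked)
i=24 'c': node 11→12  emit P4@[20:24],P6@[23:24]
i=25 'd': node 12→11 (fail-walked)
i=26 'c': node 11→12  emit P4@[22:26],P6@[25:26]
i=27 'a': node 12→2 (fail-walked)  emit P2@[27:27]
i=28 'a': node 2→3  emit P0@[26:28],P2@[28:28],P3@[27:28]
i=29 'c': node 3→6 (fail-walked)
i=30 'd': node 6→7
i=31 'c': node 7→8  emit P1@[27:31],P6@[30:31]
i=32 'c': node 8→1 (fail-walked)
i=33 'a': node 1→2  emit P2@[33:33]
i=34 'a': node 2→3  emit P0@[32:34],P2@[34:34],P3@[33:34]
i=35 'c': node 3→6 (fail-walked)
i=36 'c': node 6→1 (fail-walked)
i=37 'a': node 1→2  emit P2@[37:37]
i=38 'a': node 2→3  emit P0@[36:38],P2@[38:38],P3@[37:38]
i=39 'c': node 3→6 (fail-walked)
i=40 'd': node 6→7
i=41 'c': node 7→8  emit P1@[37:41],P6@[40:41]
i=42 'a': node 8→2 (fail-walked)  emit P2@[42:42]
i=43 'a': node 2→3  emit P0@[41:43],P2@[43:43],P3@[42:43]
i=44 'c': node 3→6 (fail-walked)
i=45 'd': node 6→7
i=46 'c': node 7→8  emit P1@[42:46],P6@[45:46]
i=47 'b': node 8→0 (fail-walked)
i=48 'd': node 0→13
i=49 'b': node 13→0 (fail-walked)

Result: [[0,2],[1,2],[1,3],[4,1],[4,6],[7,6],[8,2],[9,0],[9,2],[9,3],[11,2],[11,5],[12,2],[12,3],[15,1],[15,6],[18,6],[20,4],[20,6],[22,4],[22,6],[24,4],[24,6],[26,4],[26,6],[27,2],[28,0],[28,2],[28,3],[31,1],[31,6],[33,2],[34,0],[34,2],[34,3],[37,2],[38,0],[38,2],[38,3],[41,1],[41,6],[42,2],[43,0],[43,2],[43,3],[46,1],[46,6]]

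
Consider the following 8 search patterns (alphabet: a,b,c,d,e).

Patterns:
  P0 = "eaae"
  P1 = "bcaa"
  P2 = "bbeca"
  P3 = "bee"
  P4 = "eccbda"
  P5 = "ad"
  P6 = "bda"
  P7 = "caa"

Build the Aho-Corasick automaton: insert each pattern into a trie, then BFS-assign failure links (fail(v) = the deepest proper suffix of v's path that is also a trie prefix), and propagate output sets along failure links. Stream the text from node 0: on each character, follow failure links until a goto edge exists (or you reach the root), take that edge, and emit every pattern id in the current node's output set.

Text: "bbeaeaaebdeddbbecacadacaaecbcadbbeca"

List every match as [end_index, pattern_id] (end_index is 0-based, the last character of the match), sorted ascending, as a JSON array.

Construct AC machine:
Trie nodes:
  0='ε' goto a→20 b→5 c→24 e→1
  1='e' goto a→2 c→15
  2='ea' goto a→3
  3='eaa' goto e→4
  4='eaae' goto ·  [P0 ends]
  5='b' goto b→9 c→6 d→22 e→13
  6='bc' goto a→7
  7='bca' goto a→8
  8='bcaa' goto ·  [P1 ends]
  9='bb' goto e→10
  10='bbe' goto c→11
  11='bbec' goto a→12
  12='bbeca' goto ·  [P2 ends]
  13='be' goto e→14
  14='bee' goto ·  [P3 ends]
  15='ec' goto c→16
  16='ecc' goto b→17
  17='eccb' goto d→18
  18='eccbd' goto a→19
  19='eccbda' goto ·  [P4 ends]
  20='a' goto d→21
  21='ad' goto ·  [P5 ends]
  22='bd' goto a→23
  23='bda' goto ·  [P6 ends]
  24='c' goto a→25
  25='ca' goto a→26
  26='caa' goto ·  [P7 ends]

Failure links (BFS by depth):
  n1('e'): parent n0 fail=0; on 'e' 0 → fail=0;  out ∅∪∅=∅
  n5('b'): parent n0 fail=0; on 'b' 0 → fail=0;  out ∅∪∅=∅
  n20('a'): parent n0 fail=0; on 'a' 0 → fail=0;  out ∅∪∅=∅
  n24('c'): parent n0 fail=0; on 'c' 0 → fail=0;  out ∅∪∅=∅
  n2('ea'): parent n1 fail=0; on 'a' 0 → fail=20;  out ∅∪∅=∅
  n6('bc'): parent n5 fail=0; on 'c' 0 → fail=24;  out ∅∪∅=∅
  n9('bb'): parent n5 fail=0; on 'b' 0 → fail=5;  out ∅∪∅=∅
  n13('be'): parent n5 fail=0; on 'e' 0 → fail=1;  out ∅∪∅=∅
  n15('ec'): parent n1 fail=0; on 'c' 0 → fail=24;  out ∅∪∅=∅
  n21('ad'): parent n20 fail=0; on 'd' 0 → fail=0;  out {5}∪∅={5}
  n22('bd'): parent n5 fail=0; on 'd' 0 → fail=0;  out ∅∪∅=∅
  n25('ca'): parent n24 fail=0; on 'a' 0 → fail=20;  out ∅∪∅=∅
  n3('eaa'): parent n2 fail=20; on 'a' 20→0 → fail=20;  out ∅∪∅=∅
  n7('bca'): parent n6 fail=24; on 'a' 24 → fail=25;  out ∅∪∅=∅
  n10('bbe'): parent n9 fail=5; on 'e' 5 → fail=13;  out ∅∪∅=∅
  n14('bee'): parent n13 fail=1; on 'e' 1→0 → fail=1;  out {3}∪∅={3}
  n16('ecc'): parent n15 fail=24; on 'c' 24→0 → fail=24;  out ∅∪∅=∅
  n23('bda'): parent n22 fail=0; on 'a' 0 → fail=20;  out {6}∪∅={6}
  n26('caa'): parent n25 fail=20; on 'a' 20→0 → fail=20;  out {7}∪∅={7}
  n4('eaae'): parent n3 fail=20; on 'e' 20→0 → fail=1;  out {0}∪∅={0}
  n8('bcaa'): parent n7 fail=25; on 'a' 25 → fail=26;  out {1}∪{7}={1,7}
  n11('bbec'): parent n10 fail=13; on 'c' 13→1 → fail=15;  out ∅∪∅=∅
  n17('eccb'): parent n16 fail=24; on 'b' 24→0 → fail=5;  out ∅∪∅=∅
  n12('bbeca'): parent n11 fail=15; on 'a' 15→24 → fail=25;  out {2}∪∅={2}
  n18('eccbd'): parent n17 fail=5; on 'd' 5 → fail=22;  out ∅∪∅=∅
  n19('eccbda'): parent n18 fail=22; on 'a' 22 → fail=23;  out {4}∪{6}={4,6}

Run:
[0] read 'b'  n0⇒n5
[1] read 'b'  n5⇒n9
[2] read 'e'  n9⇒n10
[3] read 'a'  n10⇒n2 (via fail)
[4] read 'e'  n2⇒n1 (via fail)
[5] read 'a'  n1⇒n2
[6] read 'a'  n2⇒n3
[7] read 'e'  n3⇒n4  ** P0@[4:7]
[8] read 'b'  n4⇒n5 (via fail)
[9] read 'd'  n5⇒n22
[10] read 'e'  n22⇒n1 (via fail)
[11] read 'd'  n1⇒n0 (via fail)
[12] read 'd'  n0⇒n0
[13] read 'b'  n0⇒n5
[14] read 'b'  n5⇒n9
[15] read 'e'  n9⇒n10
[16] read 'c'  n10⇒n11
[17] read 'a'  n11⇒n12  ** P2@[13:17]
[18] read 'c'  n12⇒n24 (via fail)
[19] read 'a'  n24⇒n25
[20] read 'd'  n25⇒n21 (via fail)  ** P5@[19:20]
[21] read 'a'  n21⇒n20 (via fail)
[22] read 'c'  n20⇒n24 (via fail)
[23] read 'a'  n24⇒n25
[24] read 'a'  n25⇒n26  ** P7@[22:24]
[25] read 'e'  n26⇒n1 (via fail)
[26] read 'c'  n1⇒n15
[27] read 'b'  n15⇒n5 (via fail)
[28] read 'c'  n5⇒n6
[29] read 'a'  n6⇒n7
[30] read 'd'  n7⇒n21 (via fail)  ** P5@[29:30]
[31] read 'b'  n21⇒n5 (via fail)
[32] read 'b'  n5⇒n9
[33] read 'e'  n9⇒n10
[34] read 'c'  n10⇒n11
[35] read 'a'  n11⇒n12  ** P2@[31:35]

Matches: [[7,0],[17,2],[20,5],[24,7],[30,5],[35,2]]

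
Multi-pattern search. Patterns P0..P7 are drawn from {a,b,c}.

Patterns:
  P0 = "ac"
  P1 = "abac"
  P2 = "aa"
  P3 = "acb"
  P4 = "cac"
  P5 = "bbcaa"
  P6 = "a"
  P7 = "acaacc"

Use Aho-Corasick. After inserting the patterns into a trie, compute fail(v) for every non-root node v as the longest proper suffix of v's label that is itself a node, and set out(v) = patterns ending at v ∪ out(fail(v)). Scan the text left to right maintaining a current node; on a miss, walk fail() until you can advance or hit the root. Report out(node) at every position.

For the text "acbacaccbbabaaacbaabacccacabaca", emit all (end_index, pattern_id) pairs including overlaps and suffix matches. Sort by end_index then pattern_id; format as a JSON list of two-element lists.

Build:
Trie (insert patterns):
  n0 'ε': a→1 b→11 c→8
  n1 'a': a→6 b→3 c→2  ←P6
  n2 'ac': a→16 b→7  ←P0
  n3 'ab': a→4
  n4 'aba': c→5
  n5 'abac': ·  ←P1
  n6 'aa': ·  ←P2
  n7 'acb': ·  ←P3
  n8 'c': a→9
  n9 'ca': c→10
  n10 'cac': ·  ←P4
  n11 'b': b→12
  n12 'bb': c→13
  n13 'bbc': a→14
  n14 'bbca': a→15
  n15 'bbcaa': ·  ←P5
  n16 'aca': a→17
  n17 'acaa': c→18
  n18 'acaac': c→19
  n19 'acaacc': ·  ←P7

BFS fail/out derivation:
  n1('a'): parent n0 fail=0; on 'a' 0 → fail=0;  out {6}∪∅={6}
  n8('c'): parent n0 fail=0; on 'c' 0 → fail=0;  out ∅∪∅=∅
  n11('b'): parent n0 fail=0; on 'b' 0 → fail=0;  out ∅∪∅=∅
  n2('ac'): parent n1 fail=0; on 'c' 0 → fail=8;  out {0}∪∅={0}
  n3('ab'): parent n1 fail=0; on 'b' 0 → fail=11;  out ∅∪∅=∅
  n6('aa'): parent n1 fail=0; on 'a' 0 → fail=1;  out {2}∪{6}={2,6}
  n9('ca'): parent n8 fail=0; on 'a' 0 → fail=1;  out ∅∪{6}={6}
  n12('bb'): parent n11 fail=0; on 'b' 0 → fail=11;  out ∅∪∅=∅
  n4('aba'): parent n3 fail=11; on 'a' 11→0 → fail=1;  out ∅∪{6}={6}
  n7('acb'): parent n2 fail=8; on 'b' 8→0 → fail=11;  out {3}∪∅={3}
  n10('cac'): parent n9 fail=1; on 'c' 1 → fail=2;  out {4}∪{0}={0,4}
  n13('bbc'): parent n12 fail=11; on 'c' 11→0 → fail=8;  out ∅∪∅=∅
  n16('aca'): parent n2 fail=8; on 'a' 8 → fail=9;  out ∅∪{6}={6}
  n5('abac'): parent n4 fail=1; on 'c' 1 → fail=2;  out {1}∪{0}={0,1}
  n14('bbca'): parent n13 fail=8; on 'a' 8 → fail=9;  out ∅∪{6}={6}
  n17('acaa'): parent n16 fail=9; on 'a' 9→1 → fail=6;  out ∅∪{2,6}={2,6}
  n15('bbcaa'): parent n14 fail=9; on 'a' 9→1 → fail=6;  out {5}∪{2,6}={2,5,6}
  n18('acaac'): parent n17 fail=6; on 'c' 6→1 → fail=2;  out ∅∪{0}={0}
  n19('acaacc'): parent n18 fail=2; on 'c' 2→8→0 → fail=8;  out {7}∪∅={7}

Run:
pos 0 'a': at 1  emit P6@[0:0]
pos 1 'c': at 2  emit P0@[0:1]
pos 2 'b': at 7  emit P3@[0:2]
pos 3 'a': at 1 ·f  emit P6@[3:3]
pos 4 'c': at 2  emit P0@[3:4]
pos 5 'a': at 16  emit P6@[5:5]
pos 6 'c': at 10 ·f  emit P0@[5:6],P4@[4:6]
pos 7 'c': at 8 ·f
pos 8 'b': at 11 ·f
pos 9 'b': at 12
pos 10 'a': at 1 ·f  emit P6@[10:10]
pos 11 'b': at 3
pos 12 'a': at 4  emit P6@[12:12]
pos 13 'a': at 6 ·f  emit P2@[12:13],P6@[13:13]
pos 14 'a': at 6 ·f  emit P2@[13:14],P6@[14:14]
pos 15 'c': at 2 ·f  emit P0@[14:15]
pos 16 'b': at 7  emit P3@[14:16]
pos 17 'a': at 1 ·f  emit P6@[17:17]
pos 18 'a': at 6  emit P2@[17:18],P6@[18:18]
pos 19 'b': at 3 ·f
pos 20 'a': at 4  emit P6@[20:20]
pos 21 'c': at 5  emit P0@[20:21],P1@[18:21]
pos 22 'c': at 8 ·f
pos 23 'c': at 8 ·f
pos 24 'a': at 9  emit P6@[24:24]
pos 25 'c': at 10  emit P0@[24:25],P4@[23:25]
pos 26 'a': at 16 ·f  emit P6@[26:26]
pos 27 'b': at 3 ·f
pos 28 'a': at 4  emit P6@[28:28]
pos 29 'c': at 5  emit P0@[28:29],P1@[26:29]
pos 30 'a': at 16 ·f  emit P6@[30:30]

All matches (sorted): [[0,6],[1,0],[2,3],[3,6],[4,0],[5,6],[6,0],[6,4],[10,6],[12,6],[13,2],[13,6],[14,2],[14,6],[15,0],[16,3],[17,6],[18,2],[18,6],[20,6],[21,0],[21,1],[24,6],[25,0],[25,4],[26,6],[28,6],[29,0],[29,1],[30,6]]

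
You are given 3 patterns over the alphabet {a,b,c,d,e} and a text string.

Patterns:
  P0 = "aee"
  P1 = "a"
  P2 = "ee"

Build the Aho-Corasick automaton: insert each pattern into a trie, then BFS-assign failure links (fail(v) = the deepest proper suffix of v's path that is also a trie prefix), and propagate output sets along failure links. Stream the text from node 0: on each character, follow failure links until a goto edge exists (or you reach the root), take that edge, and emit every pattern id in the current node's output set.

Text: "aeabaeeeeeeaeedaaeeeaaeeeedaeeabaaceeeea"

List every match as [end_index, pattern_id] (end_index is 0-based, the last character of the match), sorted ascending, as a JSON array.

Construct AC machine:
Trie (insert patterns):
  n0 'ε': a→1 e→4
  n1 'a': e→2  ←P1
  n2 'ae': e→3
  n3 'aee': ·  ←P0
  n4 'e': e→5
  n5 'ee': ·  ←P2

Failure links (BFS by depth):
  n1('a'): parent n0 fail=0; on 'a' 0 → fail=0;  out {1}∪∅={1}
  n4('e'): parent n0 fail=0; on 'e' 0 → fail=0;  out ∅∪∅=∅
  n2('ae'): parent n1 fail=0; on 'e' 0 → fail=4;  out ∅∪∅=∅
  n5('ee'): parent n4 fail=0; on 'e' 0 → fail=4;  out {2}∪∅={2}
  n3('aee'): parent n2 fail=4; on 'e' 4 → fail=5;  out {0}∪{2}={0,2}

Scan:
pos 0 'a': at 1  emit P1@[0:0]
pos 1 'e': at 2
pos 2 'a': at 1 (via fail)  emit P1@[2:2]
pos 3 'b': at 0 (via fail)
pos 4 'a': at 1  emit P1@[4:4]
pos 5 'e': at 2
pos 6 'e': at 3  emit P0@[4:6],P2@[5:6]
pos 7 'e': at 5 (via fail)  emit P2@[6:7]
pos 8 'e': at 5 (via fail)  emit P2@[7:8]
pos 9 'e': at 5 (via fail)  emit P2@[8:9]
pos 10 'e': at 5 (via fail)  emit P2@[9:10]
pos 11 'a': at 1 (via fail)  emit P1@[11:11]
pos 12 'e': at 2
pos 13 'e': at 3  emit P0@[11:13],P2@[12:13]
pos 14 'd': at 0 (via fail)
pos 15 'a': at 1  emit P1@[15:15]
pos 16 'a': at 1 (via fail)  emit P1@[16:16]
pos 17 'e': at 2
pos 18 'e': at 3  emit P0@[16:18],P2@[17:18]
pos 19 'e': at 5 (via fail)  emit P2@[18:19]
pos 20 'a': at 1 (via fail)  emit P1@[20:20]
pos 21 'a': at 1 (via fail)  emit P1@[21:21]
pos 22 'e': at 2
pos 23 'e': at 3  emit P0@[21:23],P2@[22:23]
pos 24 'e': at 5 (via fail)  emit P2@[23:24]
pos 25 'e': at 5 (via fail)  emit P2@[24:25]
pos 26 'd': at 0 (via fail)
pos 27 'a': at 1  emit P1@[27:27]
pos 28 'e': at 2
pos 29 'e': at 3  emit P0@[27:29],P2@[28:29]
pos 30 'a': at 1 (via fail)  emit P1@[30:30]
pos 31 'b': at 0 (via fail)
pos 32 'a': at 1  emit P1@[32:32]
pos 33 'a': at 1 (via fail)  emit P1@[33:33]
pos 34 'c': at 0 (via fail)
pos 35 'e': at 4
pos 36 'e': at 5  emit P2@[35:36]
pos 37 'e': at 5 (via fail)  emit P2@[36:37]
pos 38 'e': at 5 (via fail)  emit P2@[37:38]
pos 39 'a': at 1 (via fail)  emit P1@[39:39]

All matches (sorted): [[0,1],[2,1],[4,1],[6,0],[6,2],[7,2],[8,2],[9,2],[10,2],[11,1],[13,0],[13,2],[15,1],[16,1],[18,0],[18,2],[19,2],[20,1],[21,1],[23,0],[23,2],[24,2],[25,2],[27,1],[29,0],[29,2],[30,1],[32,1],[33,1],[36,2],[37,2],[38,2],[39,1]]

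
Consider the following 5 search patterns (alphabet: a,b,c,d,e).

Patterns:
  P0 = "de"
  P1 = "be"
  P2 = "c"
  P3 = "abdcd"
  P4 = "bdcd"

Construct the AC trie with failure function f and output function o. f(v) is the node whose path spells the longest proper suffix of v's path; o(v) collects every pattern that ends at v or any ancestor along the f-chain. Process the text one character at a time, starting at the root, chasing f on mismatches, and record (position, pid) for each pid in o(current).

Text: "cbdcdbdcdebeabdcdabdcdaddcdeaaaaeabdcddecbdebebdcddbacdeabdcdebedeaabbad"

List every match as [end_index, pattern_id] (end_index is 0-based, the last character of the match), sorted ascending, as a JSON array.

Build:
Trie nodes:
  n0 'ε': a→6 b→3 c→5 d→1
  n1 'd': e→2
  n2 'de': ·  [P0 ends]
  n3 'b': d→11 e→4
  n4 'be': ·  [P1 ends]
  n5 'c': ·  [P2 ends]
  n6 'a': b→7
  n7 'ab': d→8
  n8 'abd': c→9
  n9 'abdc': d→10
  n10 'abdcd': ·  [P3 ends]
  n11 'bd': c→12
  n12 'bdc': d→13
  n13 'bdcd': ·  [P4 ends]

Failure links (BFS by depth):
  n1('d'): parent n0 fail=0; on 'd' 0 → fail=0;  out ∅∪∅=∅
  n3('b'): parent n0 fail=0; on 'b' 0 → fail=0;  out ∅∪∅=∅
  n5('c'): parent n0 fail=0; on 'c' 0 → fail=0;  out {2}∪∅={2}
  n6('a'): parent n0 fail=0; on 'a' 0 → fail=0;  out ∅∪∅=∅
  n2('de'): parent n1 fail=0; on 'e' 0 → fail=0;  out {0}∪∅={0}
  n4('be'): parent n3 fail=0; on 'e' 0 → fail=0;  out {1}∪∅={1}
  n7('ab'): parent n6 fail=0; on 'b' 0 → fail=3;  out ∅∪∅=∅
  n11('bd'): parent n3 fail=0; on 'd' 0 → fail=1;  out ∅∪∅=∅
  n8('abd'): parent n7 fail=3; on 'd' 3 → fail=11;  out ∅∪∅=∅
  n12('bdc'): parent n11 fail=1; on 'c' 1→0 → fail=5;  out ∅∪{2}={2}
  n9('abdc'): parent n8 fail=11; on 'c' 11 → fail=12;  out ∅∪{2}={2}
  n13('bdcd'): parent n12 fail=5; on 'd' 5→0 → fail=1;  out {4}∪∅={4}
  n10('abdcd'): parent n9 fail=12; on 'd' 12 → fail=13;  out {3}∪{4}={3,4}

Run:
[0] read 'c'  n0⇒n5  → match P2@[0:0]
[1] read 'b'  n5⇒n3 (via fail)
[2] read 'd'  n3⇒n11
[3] read 'c'  n11⇒n12  → match P2@[3:3]
[4] read 'd'  n12⇒n13  → match P4@[1:4]
[5] read 'b'  n13⇒n3 (via fail)
[6] read 'd'  n3⇒n11
[7] read 'c'  n11⇒n12  → match P2@[7:7]
[8] read 'd'  n12⇒n13  → match P4@[5:8]
[9] read 'e'  n13⇒n2 (via fail)  → match P0@[8:9]
[10] read 'b'  n2⇒n3 (via fail)
[11] read 'e'  n3⇒n4  → match P1@[10:11]
[12] read 'a'  n4⇒n6 (via fail)
[13] read 'b'  n6⇒n7
[14] read 'd'  n7⇒n8
[15] read 'c'  n8⇒n9  → match P2@[15:15]
[16] read 'd'  n9⇒n10  → match P3@[12:16],P4@[13:16]
[17] read 'a'  n10⇒n6 (via fail)
[18] read 'b'  n6⇒n7
[19] read 'd'  n7⇒n8
[20] read 'c'  n8⇒n9  → match P2@[20:20]
[21] read 'd'  n9⇒n10  → match P3@[17:21],P4@[18:21]
[22] read 'a'  n10⇒n6 (via fail)
[23] read 'd'  n6⇒n1 (via fail)
[24] read 'd'  n1⇒n1 (via fail)
[25] read 'c'  n1⇒n5 (via fail)  → match P2@[25:25]
[26] read 'd'  n5⇒n1 (via fail)
[27] read 'e'  n1⇒n2  → match P0@[26:27]
[28] read 'a'  n2⇒n6 (via fail)
[29] read 'a'  n6⇒n6 (via fail)
[30] read 'a'  n6⇒n6 (via fail)
[31] read 'a'  n6⇒n6 (via fail)
[32] read 'e'  n6⇒n0 (via fail)
[33] read 'a'  n0⇒n6
[34] read 'b'  n6⇒n7
[35] read 'd'  n7⇒n8
[36] read 'c'  n8⇒n9  → match P2@[36:36]
[37] read 'd'  n9⇒n10  → match P3@[33:37],P4@[34:37]
[38] read 'd'  n10⇒n1 (via fail)
[39] read 'e'  n1⇒n2  → match P0@[38:39]
[40] read 'c'  n2⇒n5 (via fail)  → match P2@[40:40]
[41] read 'b'  n5⇒n3 (via fail)
[42] read 'd'  n3⇒n11
[43] read 'e'  n11⇒n2 (via fail)  → match P0@[42:43]
[44] read 'b'  n2⇒n3 (via fail)
[45] read 'e'  n3⇒n4  → match P1@[44:45]
[46] read 'b'  n4⇒n3 (via fail)
[47] read 'd'  n3⇒n11
[48] read 'c'  n11⇒n12  → match P2@[48:48]
[49] read 'd'  n12⇒n13  → match P4@[46:49]
[50] read 'd'  n13⇒n1 (via fail)
[51] read 'b'  n1⇒n3 (via fail)
[52] read 'a'  n3⇒n6 (via fail)
[53] read 'c'  n6⇒n5 (via fail)  → match P2@[53:53]
[54] read 'd'  n5⇒n1 (via fail)
[55] read 'e'  n1⇒n2  → match P0@[54:55]
[56] read 'a'  n2⇒n6 (via fail)
[57] read 'b'  n6⇒n7
[58] read 'd'  n7⇒n8
[59] read 'c'  n8⇒n9  → match P2@[59:59]
[60] read 'd'  n9⇒n10  → match P3@[56:60],P4@[57:60]
[61] read 'e'  n10⇒n2 (via fail)  → match P0@[60:61]
[62] read 'b'  n2⇒n3 (via fail)
[63] read 'e'  n3⇒n4  → match P1@[62:63]
[64] read 'd'  n4⇒n1 (via fail)
[65] read 'e'  n1⇒n2  → match P0@[64:65]
[66] read 'a'  n2⇒n6 (via fail)
[67] read 'a'  n6⇒n6 (via fail)
[68] read 'b'  n6⇒n7
[69] read 'b'  n7⇒n3 (via fail)
[70] read 'a'  n3⇒n6 (via fail)
[71] read 'd'  n6⇒n1 (via fail)

Matches: [[0,2],[3,2],[4,4],[7,2],[8,4],[9,0],[11,1],[15,2],[16,3],[16,4],[20,2],[21,3],[21,4],[25,2],[27,0],[36,2],[37,3],[37,4],[39,0],[40,2],[43,0],[45,1],[48,2],[49,4],[53,2],[55,0],[59,2],[60,3],[60,4],[61,0],[63,1],[65,0]]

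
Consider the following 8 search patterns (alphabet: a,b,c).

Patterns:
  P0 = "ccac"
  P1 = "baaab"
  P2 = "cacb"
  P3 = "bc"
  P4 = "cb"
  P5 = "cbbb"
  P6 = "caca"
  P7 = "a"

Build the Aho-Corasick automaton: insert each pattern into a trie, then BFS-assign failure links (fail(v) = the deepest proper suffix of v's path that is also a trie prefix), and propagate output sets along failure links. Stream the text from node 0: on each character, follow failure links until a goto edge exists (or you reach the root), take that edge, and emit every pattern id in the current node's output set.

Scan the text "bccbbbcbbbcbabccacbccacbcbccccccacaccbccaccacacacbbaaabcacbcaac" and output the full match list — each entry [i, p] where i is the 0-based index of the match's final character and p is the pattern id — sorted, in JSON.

Build:
Trie (insert patterns):
  0='ε' goto a→18 b→5 c→1
  1='c' goto a→10 b→14 c→2
  2='cc' goto a→3
  3='cca' goto c→4
  4='ccac' goto ·  [P0 ends]
  5='b' goto a→6 c→13
  6='ba' goto a→7
  7='baa' goto a→8
  8='baaa' goto b→9
  9='baaab' goto ·  [P1 ends]
  10='ca' goto c→11
  11='cac' goto a→17 b→12
  12='cacb' goto ·  [P2 ends]
  13='bc' goto ·  [P3 ends]
  14='cb' goto b→15  [P4 ends]
  15='cbb' goto b→16
  16='cbbb' goto ·  [P5 ends]
  17='caca' goto ·  [P6 ends]
  18='a' goto ·  [P7 ends]

Failure links (BFS by depth):
  n1('c'): parent n0 fail=0; on 'c' 0 → fail=0;  out ∅∪∅=∅
  n5('b'): parent n0 fail=0; on 'b' 0 → fail=0;  out ∅∪∅=∅
  n18('a'): parent n0 fail=0; on 'a' 0 → fail=0;  out {7}∪∅={7}
  n2('cc'): parent n1 fail=0; on 'c' 0 → fail=1;  out ∅∪∅=∅
  n6('ba'): parent n5 fail=0; on 'a' 0 → fail=18;  out ∅∪{7}={7}
  n10('ca'): parent n1 fail=0; on 'a' 0 → fail=18;  out ∅∪{7}={7}
  n13('bc'): parent n5 fail=0; on 'c' 0 → fail=1;  out {3}∪∅={3}
  n14('cb'): parent n1 fail=0; on 'b' 0 → fail=5;  out {4}∪∅={4}
  n3('cca'): parent n2 fail=1; on 'a' 1 → fail=10;  out ∅∪{7}={7}
  n7('baa'): parent n6 fail=18; on 'a' 18→0 → fail=18;  out ∅∪{7}={7}
  n11('cac'): parent n10 fail=18; on 'c' 18→0 → fail=1;  out ∅∪∅=∅
  n15('cbb'): parent n14 fail=5; on 'b' 5→0 → fail=5;  out ∅∪∅=∅
  n4('ccac'): parent n3 fail=10; on 'c' 10 → fail=11;  out {0}∪∅={0}
  n8('baaa'): parent n7 fail=18; on 'a' 18→0 → fail=18;  out ∅∪{7}={7}
  n12('cacb'): parent n11 fail=1; on 'b' 1 → fail=14;  out {2}∪{4}={2,4}
  n16('cbbb'): parent n15 fail=5; on 'b' 5→0 → fail=5;  out {5}∪∅={5}
  n17('caca'): parent n11 fail=1; on 'a' 1 → fail=10;  out {6}∪{7}={6,7}
  n9('baaab'): parent n8 fail=18; on 'b' 18→0 → fail=5;  out {1}∪∅={1}

Scan:
pos 0 'b': at 5
pos 1 'c': at 13  emit P3@[0:1]
pos 2 'c': at 2 (fail-walked)
pos 3 'b': at 14 (fail-walked)  emit P4@[2:3]
pos 4 'b': at 15
pos 5 'b': at 16  emit P5@[2:5]
pos 6 'c': at 13 (fail-walked)  emit P3@[5:6]
pos 7 'b': at 14 (fail-walked)  emit P4@[6:7]
pos 8 'b': at 15
pos 9 'b': at 16  emit P5@[6:9]
pos 10 'c': at 13 (fail-walked)  emit P3@[9:10]
pos 11 'b': at 14 (fail-walked)  emit P4@[10:11]
pos 12 'a': at 6 (fail-walked)  emit P7@[12:12]
pos 13 'b': at 5 (fail-walked)
pos 14 'c': at 13  emit P3@[13:14]
pos 15 'c': at 2 (fail-walked)
pos 16 'a': at 3  emit P7@[16:16]
pos 17 'c': at 4  emit P0@[14:17]
pos 18 'b': at 12 (fail-walked)  emit P2@[15:18],P4@[17:18]
pos 19 'c': at 13 (fail-walked)  emit P3@[18:19]
pos 20 'c': at 2 (fail-walked)
pos 21 'a': at 3  emit P7@[21:21]
pos 22 'c': at 4  emit P0@[19:22]
pos 23 'b': at 12 (fail-walked)  emit P2@[20:23],P4@[22:23]
pos 24 'c': at 13 (fail-walked)  emit P3@[23:24]
pos 25 'b': at 14 (fail-walked)  emit P4@[24:25]
pos 26 'c': at 13 (fail-walked)  emit P3@[25:26]
pos 27 'c': at 2 (fail-walked)
pos 28 'c': at 2 (fail-walked)
pos 29 'c': at 2 (fail-walked)
pos 30 'c': at 2 (fail-walked)
pos 31 'c': at 2 (fail-walked)
pos 32 'a': at 3  emit P7@[32:32]
pos 33 'c': at 4  emit P0@[30:33]
pos 34 'a': at 17 (fail-walked)  emit P6@[31:34],P7@[34:34]
pos 35 'c': at 11 (fail-walked)
pos 36 'c': at 2 (fail-walked)
pos 37 'b': at 14 (fail-walked)  emit P4@[36:37]
pos 38 'c': at 13 (fail-walked)  emit P3@[37:38]
pos 39 'c': at 2 (fail-walked)
pos 40 'a': at 3  emit P7@[40:40]
pos 41 'c': at 4  emit P0@[38:41]
pos 42 'c': at 2 (fail-walked)
pos 43 'a': at 3  emit P7@[43:43]
pos 44 'c': at 4  emit P0@[41:44]
pos 45 'a': at 17 (fail-walked)  emit P6@[42:45],P7@[45:45]
pos 46 'c': at 11 (fail-walked)
pos 47 'a': at 17  emit P6@[44:47],P7@[47:47]
pos 48 'c': at 11 (fail-walked)
pos 49 'b': at 12  emit P2@[46:49],P4@[48:49]
pos 50 'b': at 15 (fail-walked)
pos 51 'a': at 6 (fail-walked)  emit P7@[51:51]
pos 52 'a': at 7  emit P7@[52:52]
pos 53 'a': at 8  emit P7@[53:53]
pos 54 'b': at 9  emit P1@[50:54]
pos 55 'c': at 13 (fail-walked)  emit P3@[54:55]
pos 56 'a': at 10 (fail-walked)  emit P7@[56:56]
pos 57 'c': at 11
pos 58 'b': at 12  emit P2@[55:58],P4@[57:58]
pos 59 'c': at 13 (fail-walked)  emit P3@[58:59]
pos 60 'a': at 10 (fail-walked)  emit P7@[60:60]
pos 61 'a': at 18 (fail-walked)  emit P7@[61:61]
pos 62 'c': at 1 (fail-walked)

Result: [[1,3],[3,4],[5,5],[6,3],[7,4],[9,5],[10,3],[11,4],[12,7],[14,3],[16,7],[17,0],[18,2],[18,4],[19,3],[21,7],[22,0],[23,2],[23,4],[24,3],[25,4],[26,3],[32,7],[33,0],[34,6],[34,7],[37,4],[38,3],[40,7],[41,0],[43,7],[44,0],[45,6],[45,7],[47,6],[47,7],[49,2],[49,4],[51,7],[52,7],[53,7],[54,1],[55,3],[56,7],[58,2],[58,4],[59,3],[60,7],[61,7]]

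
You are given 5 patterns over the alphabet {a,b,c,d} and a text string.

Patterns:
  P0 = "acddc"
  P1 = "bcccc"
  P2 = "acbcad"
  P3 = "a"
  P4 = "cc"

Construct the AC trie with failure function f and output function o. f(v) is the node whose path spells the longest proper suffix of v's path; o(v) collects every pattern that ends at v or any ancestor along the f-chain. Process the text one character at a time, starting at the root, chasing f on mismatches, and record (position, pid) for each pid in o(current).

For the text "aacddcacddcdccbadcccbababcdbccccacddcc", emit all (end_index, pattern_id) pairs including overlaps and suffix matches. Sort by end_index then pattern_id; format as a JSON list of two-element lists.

Build:
Trie (insert patterns):
  n0 'ε': a→1 b→6 c→15
  n1 'a': c→2  [P3 ends]
  n2 'ac': b→11 d→3
  n3 'acd': d→4
  n4 'acdd': c→5
  n5 'acddc': ·  [P0 ends]
  n6 'b': c→7
  n7 'bc': c→8
  n8 'bcc': c→9
  n9 'bccc': c→10
  n10 'bcccc': ·  [P1 ends]
  n11 'acb': c→12
  n12 'acbc': a→13
  n13 'acbca': d→14
  n14 'acbcad': ·  [P2 ends]
  n15 'c': c→16
  n16 'cc': ·  [P4 ends]

Failure links (BFS by depth):
  n1('a'): parent n0 fail=0; on 'a' 0 → fail=0;  out {3}∪∅={3}
  n6('b'): parent n0 fail=0; on 'b' 0 → fail=0;  out ∅∪∅=∅
  n15('c'): parent n0 fail=0; on 'c' 0 → fail=0;  out ∅∪∅=∅
  n2('ac'): parent n1 fail=0; on 'c' 0 → fail=15;  out ∅∪∅=∅
  n7('bc'): parent n6 fail=0; on 'c' 0 → fail=15;  out ∅∪∅=∅
  n16('cc'): parent n15 fail=0; on 'c' 0 → fail=15;  out {4}∪∅={4}
  n3('acd'): parent n2 fail=15; on 'd' 15→0 → fail=0;  out ∅∪∅=∅
  n8('bcc'): parent n7 fail=15; on 'c' 15 → fail=16;  out ∅∪{4}={4}
  n11('acb'): parent n2 fail=15; on 'b' 15→0 → fail=6;  out ∅∪∅=∅
  n4('acdd'): parent n3 fail=0; on 'd' 0 → fail=0;  out ∅∪∅=∅
  n9('bccc'): parent n8 fail=16; on 'c' 16→15 → fail=16;  out ∅∪{4}={4}
  n12('acbc'): parent n11 fail=6; on 'c' 6 → fail=7;  out ∅∪∅=∅
  n5('acddc'): parent n4 fail=0; on 'c' 0 → fail=15;  out {0}∪∅={0}
  n10('bcccc'): parent n9 fail=16; on 'c' 16→15 → fail=16;  out {1}∪{4}={1,4}
  n13('acbca'): parent n12 fail=7; on 'a' 7→15→0 → fail=1;  out ∅∪{3}={3}
  n14('acbcad'): parent n13 fail=1; on 'd' 1→0 → fail=0;  out {2}∪∅={2}

Run:
i=0 'a': node 0→1  emit P3@[0:0]
i=1 'a': node 1→1 (fail-walked)  emit P3@[1:1]
i=2 'c': node 1→2
i=3 'd': node 2→3
i=4 'd': node 3→4
i=5 'c': node 4→5  emit P0@[1:5]
i=6 'a': node 5→1 (fail-walked)  emit P3@[6:6]
i=7 'c': node 1→2
i=8 'd': node 2→3
i=9 'd': node 3→4
i=10 'c': node 4→5  emit P0@[6:10]
i=11 'd': node 5→0 (fail-walked)
i=12 'c': node 0→15
i=13 'c': node 15→16  emit P4@[12:13]
i=14 'b': node 16→6 (fail-walked)
i=15 'a': node 6→1 (fail-walked)  emit P3@[15:15]
i=16 'd': node 1→0 (fail-walked)
i=17 'c': node 0→15
i=18 'c': node 15→16  emit P4@[17:18]
i=19 'c': node 16→16 (fail-walked)  emit P4@[18:19]
i=20 'b': node 16→6 (fail-walked)
i=21 'a': node 6→1 (fail-walked)  emit P3@[21:21]
i=22 'b': node 1→6 (fail-walked)
i=23 'a': node 6→1 (fail-walked)  emit P3@[23:23]
i=24 'b': node 1→6 (fail-walked)
i=25 'c': node 6→7
i=26 'd': node 7→0 (fail-walked)
i=27 'b': node 0→6
i=28 'c': node 6→7
i=29 'c': node 7→8  emit P4@[28:29]
i=30 'c': node 8→9  emit P4@[29:30]
i=31 'c': node 9→10  emit P1@[27:31],P4@[30:31]
i=32 'a': node 10→1 (fail-walked)  emit P3@[32:32]
i=33 'c': node 1→2
i=34 'd': node 2→3
i=35 'd': node 3→4
i=36 'c': node 4→5  emit P0@[32:36]
i=37 'c': node 5→16 (fail-walked)  emit P4@[36:37]

Result: [[0,3],[1,3],[5,0],[6,3],[10,0],[13,4],[15,3],[18,4],[19,4],[21,3],[23,3],[29,4],[30,4],[31,1],[31,4],[32,3],[36,0],[37,4]]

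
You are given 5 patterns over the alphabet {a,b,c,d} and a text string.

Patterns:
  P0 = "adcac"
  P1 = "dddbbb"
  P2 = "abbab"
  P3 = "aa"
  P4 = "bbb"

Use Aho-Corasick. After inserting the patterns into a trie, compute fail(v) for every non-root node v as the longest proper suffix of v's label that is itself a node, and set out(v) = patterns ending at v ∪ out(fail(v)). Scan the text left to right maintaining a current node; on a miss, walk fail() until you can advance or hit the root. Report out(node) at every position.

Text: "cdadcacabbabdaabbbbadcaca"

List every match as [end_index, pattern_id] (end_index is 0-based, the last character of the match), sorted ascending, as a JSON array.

Build:
Trie (insert patterns):
  n0 'ε': a→1 b→17 d→6
  n1 'a': a→16 b→12 d→2
  n2 'ad': c→3
  n3 'adc': a→4
  n4 'adca': c→5
  n5 'adcac': ·  ←P0
  n6 'd': d→7
  n7 'dd': d→8
  n8 'ddd': b→9
  n9 'dddb': b→10
  n10 'dddbb': b→11
  n11 'dddbbb': ·  ←P1
  n12 'ab': b→13
  n13 'abb': a→14
  n14 'abba': b→15
  n15 'abbab': ·  ←P2
  n16 'aa': ·  ←P3
  n17 'b': b→18
  n18 'bb': b→19
  n19 'bbb': ·  ←P4

Failure links (BFS by depth):
  n1('a'): parent n0 fail=0; on 'a' 0 → fail=0;  out ∅∪∅=∅
  n6('d'): parent n0 fail=0; on 'd' 0 → fail=0;  out ∅∪∅=∅
  n17('b'): parent n0 fail=0; on 'b' 0 → fail=0;  out ∅∪∅=∅
  n2('ad'): parent n1 fail=0; on 'd' 0 → fail=6;  out ∅∪∅=∅
  n7('dd'): parent n6 fail=0; on 'd' 0 → fail=6;  out ∅∪∅=∅
  n12('ab'): parent n1 fail=0; on 'b' 0 → fail=17;  out ∅∪∅=∅
  n16('aa'): parent n1 fail=0; on 'a' 0 → fail=1;  out {3}∪∅={3}
  n18('bb'): parent n17 fail=0; on 'b' 0 → fail=17;  out ∅∪∅=∅
  n3('adc'): parent n2 fail=6; on 'c' 6→0 → fail=0;  out ∅∪∅=∅
  n8('ddd'): parent n7 fail=6; on 'd' 6 → fail=7;  out ∅∪∅=∅
  n13('abb'): parent n12 fail=17; on 'b' 17 → fail=18;  out ∅∪∅=∅
  n19('bbb'): parent n18 fail=17; on 'b' 17 → fail=18;  out {4}∪∅={4}
  n4('adca'): parent n3 fail=0; on 'a' 0 → fail=1;  out ∅∪∅=∅
  n9('dddb'): parent n8 fail=7; on 'b' 7→6→0 → fail=17;  out ∅∪∅=∅
  n14('abba'): parent n13 fail=18; on 'a' 18→17→0 → fail=1;  out ∅∪∅=∅
  n5('adcac'): parent n4 fail=1; on 'c' 1→0 → fail=0;  out {0}∪∅={0}
  n10('dddbb'): parent n9 fail=17; on 'b' 17 → fail=18;  out ∅∪∅=∅
  n15('abbab'): parent n14 fail=1; on 'b' 1 → fail=12;  out {2}∪∅={2}
  n11('dddbbb'): parent n10 fail=18; on 'b' 18 → fail=19;  out {1}∪{4}={1,4}

Run:
pos 0 'c': at 0
pos 1 'd': at 6
pos 2 'a': at 1 (fail-walked)
pos 3 'd': at 2
pos 4 'c': at 3
pos 5 'a': at 4
pos 6 'c': at 5  ** P0@[2:6]
pos 7 'a': at 1 (fail-walked)
pos 8 'b': at 12
pos 9 'b': at 13
pos 10 'a': at 14
pos 11 'b': at 15  ** P2@[7:11]
pos 12 'd': at 6 (fail-walked)
pos 13 'a': at 1 (fail-walked)
pos 14 'a': at 16  ** P3@[13:14]
pos 15 'b': at 12 (fail-walked)
pos 16 'b': at 13
pos 17 'b': at 19 (fail-walked)  ** P4@[15:17]
pos 18 'b': at 19 (fail-walked)  ** P4@[16:18]
pos 19 'a': at 1 (fail-walked)
pos 20 'd': at 2
pos 21 'c': at 3
pos 22 'a': at 4
pos 23 'c': at 5  ** P0@[19:23]
pos 24 'a': at 1 (fail-walked)

Matches: [[6,0],[11,2],[14,3],[17,4],[18,4],[23,0]]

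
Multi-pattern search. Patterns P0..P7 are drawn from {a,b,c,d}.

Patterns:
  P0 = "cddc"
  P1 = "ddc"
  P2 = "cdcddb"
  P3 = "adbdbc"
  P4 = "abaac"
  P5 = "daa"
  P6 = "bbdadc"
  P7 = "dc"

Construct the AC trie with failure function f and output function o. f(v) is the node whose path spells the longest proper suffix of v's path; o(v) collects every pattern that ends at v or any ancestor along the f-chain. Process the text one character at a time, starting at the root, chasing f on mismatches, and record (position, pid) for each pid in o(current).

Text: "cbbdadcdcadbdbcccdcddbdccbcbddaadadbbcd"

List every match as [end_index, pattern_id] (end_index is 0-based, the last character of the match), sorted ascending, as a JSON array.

Construct AC machine:
Trie (insert patterns):
  0='ε' goto a→12 b→24 c→1 d→5
  1='c' goto d→2
  2='cd' goto c→8 d→3
  3='cdd' goto c→4
  4='cddc' goto ·  ←P0
  5='d' goto a→22 c→30 d→6
  6='dd' goto c→7
  7='ddc' goto ·  ←P1
  8='cdc' goto d→9
  9='cdcd' goto d→10
  10='cdcdd' goto b→11
  11='cdcddb' goto ·  ←P2
  12='a' goto b→18 d→13
  13='ad' goto b→14
  14='adb' goto d→15
  15='adbd' goto b→16
  16='adbdb' goto c→17
  17='adbdbc' goto ·  ←P3
  18='ab' goto a→19
  19='aba' goto a→20
  20='abaa' goto c→21
  21='abaac' goto ·  ←P4
  22='da' goto a→23
  23='daa' goto ·  ←P5
  24='b' goto b→25
  25='bb' goto d→26
  26='bbd' goto a→27
  27='bbda' goto d→28
  28='bbdad' goto c→29
  29='bbdadc' goto ·  ←P6
  30='dc' goto ·  ←P7

Failure links (BFS by depth):
  fail(1) 'c': from fail(0)=0 chase 'c': 0 ⇒ 0;  out=∅∪out(0)=∅
  fail(5) 'd': from fail(0)=0 chase 'd': 0 ⇒ 0;  out=∅∪out(0)=∅
  fail(12) 'a': from fail(0)=0 chase 'a': 0 ⇒ 0;  out=∅∪out(0)=∅
  fail(24) 'b': from fail(0)=0 chase 'b': 0 ⇒ 0;  out=∅∪out(0)=∅
  fail(2) 'cd': from fail(1)=0 chase 'd': 0 ⇒ 5;  out=∅∪out(5)=∅
  fail(6) 'dd': from fail(5)=0 chase 'd': 0 ⇒ 5;  out=∅∪out(5)=∅
  fail(13) 'ad': from fail(12)=0 chase 'd': 0 ⇒ 5;  out=∅∪out(5)=∅
  fail(18) 'ab': from fail(12)=0 chase 'b': 0 ⇒ 24;  out=∅∪out(24)=∅
  fail(22) 'da': from fail(5)=0 chase 'a': 0 ⇒ 12;  out=∅∪out(12)=∅
  fail(25) 'bb': from fail(24)=0 chase 'b': 0 ⇒ 24;  out=∅∪out(24)=∅
  fail(30) 'dc': from fail(5)=0 chase 'c': 0 ⇒ 1;  out={7}∪out(1)={7}
  fail(3) 'cdd': from fail(2)=5 chase 'd': 5 ⇒ 6;  out=∅∪out(6)=∅
  fail(7) 'ddc': from fail(6)=5 chase 'c': 5 ⇒ 30;  out={1}∪out(30)={1,7}
  fail(8) 'cdc': from fail(2)=5 chase 'c': 5 ⇒ 30;  out=∅∪out(30)={7}
  fail(14) 'adb': from fail(13)=5 chase 'b': 5→0 ⇒ 24;  out=∅∪out(24)=∅
  fail(19) 'aba': from fail(18)=24 chase 'a': 24→0 ⇒ 12;  out=∅∪out(12)=∅
  fail(23) 'daa': from fail(22)=12 chase 'a': 12→0 ⇒ 12;  out={5}∪out(12)={5}
  fail(26) 'bbd': from fail(25)=24 chase 'd': 24→0 ⇒ 5;  out=∅∪out(5)=∅
  fail(4) 'cddc': from fail(3)=6 chase 'c': 6 ⇒ 7;  out={0}∪out(7)={0,1,7}
  fail(9) 'cdcd': from fail(8)=30 chase 'd': 30→1 ⇒ 2;  out=∅∪out(2)=∅
  fail(15) 'adbd': from fail(14)=24 chase 'd': 24→0 ⇒ 5;  out=∅∪out(5)=∅
  fail(20) 'abaa': from fail(19)=12 chase 'a': 12→0 ⇒ 12;  out=∅∪out(12)=∅
  fail(27) 'bbda': from fail(26)=5 chase 'a': 5 ⇒ 22;  out=∅∪out(22)=∅
  fail(10) 'cdcdd': from fail(9)=2 chase 'd': 2 ⇒ 3;  out=∅∪out(3)=∅
  fail(16) 'adbdb': from fail(15)=5 chase 'b': 5→0 ⇒ 24;  out=∅∪out(24)=∅
  fail(21) 'abaac': from fail(20)=12 chase 'c': 12→0 ⇒ 1;  out={4}∪out(1)={4}
  fail(28) 'bbdad': from fail(27)=22 chase 'd': 22→12 ⇒ 13;  out=∅∪out(13)=∅
  fail(11) 'cdcddb': from fail(10)=3 chase 'b': 3→6→5→0 ⇒ 24;  out={2}∪out(24)={2}
  fail(17) 'adbdbc': from fail(16)=24 chase 'c': 24→0 ⇒ 1;  out={3}∪out(1)={3}
  fail(29) 'bbdadc': from fail(28)=13 chase 'c': 13→5 ⇒ 30;  out={6}∪out(30)={6,7}

Scan:
[0] read 'c'  n0⇒n1
[1] read 'b'  n1⇒n24 (via fail)
[2] read 'b'  n24⇒n25
[3] read 'd'  n25⇒n26
[4] read 'a'  n26⇒n27
[5] read 'd'  n27⇒n28
[6] read 'c'  n28⇒n29  → match P6@[1:6],P7@[5:6]
[7] read 'd'  n29⇒n2 (via fail)
[8] read 'c'  n2⇒n8  → match P7@[7:8]
[9] read 'a'  n8⇒n12 (via fail)
[10] read 'd'  n12⇒n13
[11] read 'b'  n13⇒n14
[12] read 'd'  n14⇒n15
[13] read 'b'  n15⇒n16
[14] read 'c'  n16⇒n17  → match P3@[9:14]
[15] read 'c'  n17⇒n1 (via fail)
[16] read 'c'  n1⇒n1 (via fail)
[17] read 'd'  n1⇒n2
[18] read 'c'  n2⇒n8  → match P7@[17:18]
[19] read 'd'  n8⇒n9
[20] read 'd'  n9⇒n10
[21] read 'b'  n10⇒n11  → match P2@[16:21]
[22] read 'd'  n11⇒n5 (via fail)
[23] read 'c'  n5⇒n30  → match P7@[22:23]
[24] read 'c'  n30⇒n1 (via fail)
[25] read 'b'  n1⇒n24 (via fail)
[26] read 'c'  n24⇒n1 (via fail)
[27] read 'b'  n1⇒n24 (via fail)
[28] read 'd'  n24⇒n5 (via fail)
[29] read 'd'  n5⇒n6
[30] read 'a'  n6⇒n22 (via fail)
[31] read 'a'  n22⇒n23  → match P5@[29:31]
[32] read 'd'  n23⇒n13 (via fail)
[33] read 'a'  n13⇒n22 (via fail)
[34] read 'd'  n22⇒n13 (via fail)
[35] read 'b'  n13⇒n14
[36] read 'b'  n14⇒n25 (via fail)
[37] read 'c'  n25⇒n1 (via fail)
[38] read 'd'  n1⇒n2

All matches (sorted): [[6,6],[6,7],[8,7],[14,3],[18,7],[21,2],[23,7],[31,5]]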